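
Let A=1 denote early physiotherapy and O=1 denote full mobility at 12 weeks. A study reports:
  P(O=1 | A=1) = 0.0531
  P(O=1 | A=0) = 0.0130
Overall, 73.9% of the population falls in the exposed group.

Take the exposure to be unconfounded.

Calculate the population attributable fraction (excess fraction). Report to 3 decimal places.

Let p₁ = 0.0531, p₀ = 0.013.
Overall risk P(Y=1) = π·p₁ + (1−π)·p₀ = 0.739×0.0531 + 0.261×0.013 = 0.042634.
Under exogeneity, PAF = [P(Y=1) − p₀] / P(Y=1).
PAF = (0.042634 − 0.013) / 0.042634 ≈ 0.6951

PAF ≈ 0.695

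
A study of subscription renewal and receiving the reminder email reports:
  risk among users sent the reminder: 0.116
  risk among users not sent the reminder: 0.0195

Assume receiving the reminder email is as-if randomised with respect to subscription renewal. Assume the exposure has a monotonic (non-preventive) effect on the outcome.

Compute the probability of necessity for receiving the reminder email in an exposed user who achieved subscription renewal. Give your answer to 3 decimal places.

PN ≈ 0.832

Let p₁ = 0.116, p₀ = 0.0195.
Under exogeneity and monotonicity, PN = (p₁ − p₀) / p₁.
PN = (0.116 − 0.0195) / 0.116 = 0.0965 / 0.116 ≈ 0.8319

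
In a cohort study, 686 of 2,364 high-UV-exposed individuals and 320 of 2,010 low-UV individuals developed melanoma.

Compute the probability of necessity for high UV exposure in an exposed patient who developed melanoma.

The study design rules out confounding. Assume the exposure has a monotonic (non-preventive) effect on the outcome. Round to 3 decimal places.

p₁ = P(outcome | exposed) = 686/2364 = 0.29019
p₀ = P(outcome | unexposed) = 320/2010 = 0.1592
Under exogeneity and monotonicity, PN = (p₁ − p₀) / p₁.
PN = (0.29019 − 0.1592) / 0.29019 = 0.13098 / 0.29019 ≈ 0.4514

PN ≈ 0.451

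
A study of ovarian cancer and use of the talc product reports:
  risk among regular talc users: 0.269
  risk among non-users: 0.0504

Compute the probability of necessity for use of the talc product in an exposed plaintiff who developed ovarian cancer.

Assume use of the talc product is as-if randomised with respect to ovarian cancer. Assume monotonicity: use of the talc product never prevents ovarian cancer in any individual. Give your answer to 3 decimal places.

PN ≈ 0.813

Let p₁ = 0.269, p₀ = 0.0504.
Under exogeneity and monotonicity, PN = (p₁ − p₀) / p₁.
PN = (0.269 − 0.0504) / 0.269 = 0.2186 / 0.269 ≈ 0.8126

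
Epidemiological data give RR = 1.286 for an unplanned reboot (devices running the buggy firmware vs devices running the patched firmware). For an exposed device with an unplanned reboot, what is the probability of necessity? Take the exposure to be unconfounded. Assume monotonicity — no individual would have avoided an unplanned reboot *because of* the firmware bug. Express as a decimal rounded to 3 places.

Under exogeneity and monotonicity, PN = (RR − 1) / RR = 1 − 1/RR.
PN = (1.286 − 1) / 1.286 = 0.286 / 1.286 ≈ 0.2224

PN ≈ 0.222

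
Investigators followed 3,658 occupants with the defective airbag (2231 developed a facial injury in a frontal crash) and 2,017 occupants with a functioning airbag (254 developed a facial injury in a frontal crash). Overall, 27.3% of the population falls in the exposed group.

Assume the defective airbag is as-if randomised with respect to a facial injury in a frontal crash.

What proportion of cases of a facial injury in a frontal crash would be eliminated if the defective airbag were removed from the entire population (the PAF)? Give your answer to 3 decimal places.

PAF ≈ 0.512

p₁ = P(outcome | exposed) = 2231/3658 = 0.6099
p₀ = P(outcome | unexposed) = 254/2017 = 0.12593
Overall risk P(Y=1) = π·p₁ + (1−π)·p₀ = 0.273×0.6099 + 0.727×0.12593 = 0.25805.
Under exogeneity, PAF = [P(Y=1) − p₀] / P(Y=1).
PAF = (0.25805 − 0.12593) / 0.25805 ≈ 0.5120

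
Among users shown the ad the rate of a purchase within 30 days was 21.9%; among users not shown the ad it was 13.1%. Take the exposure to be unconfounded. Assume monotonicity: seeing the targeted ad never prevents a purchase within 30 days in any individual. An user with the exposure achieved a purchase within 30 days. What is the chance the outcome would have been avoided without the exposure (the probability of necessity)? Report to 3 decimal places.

p₁ = 0.219, p₀ = 0.131.
Under exogeneity and monotonicity, PN = (p₁ − p₀) / p₁.
PN = (0.219 − 0.131) / 0.219 = 0.088 / 0.219 ≈ 0.4018

PN ≈ 0.402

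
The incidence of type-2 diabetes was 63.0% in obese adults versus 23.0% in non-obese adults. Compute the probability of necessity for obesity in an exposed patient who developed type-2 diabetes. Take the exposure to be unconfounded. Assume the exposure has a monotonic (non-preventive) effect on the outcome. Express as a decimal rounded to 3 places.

p₁ = 0.63, p₀ = 0.23.
Under exogeneity and monotonicity, PN = (p₁ − p₀) / p₁.
PN = (0.63 − 0.23) / 0.63 = 0.4 / 0.63 ≈ 0.6349

PN ≈ 0.635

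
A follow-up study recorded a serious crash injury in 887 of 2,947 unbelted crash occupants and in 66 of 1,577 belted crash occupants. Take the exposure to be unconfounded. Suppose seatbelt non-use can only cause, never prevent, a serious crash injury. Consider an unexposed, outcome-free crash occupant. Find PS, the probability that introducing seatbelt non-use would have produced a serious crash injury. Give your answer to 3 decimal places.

p₁ = P(outcome | exposed) = 887/2947 = 0.30098
p₀ = P(outcome | unexposed) = 66/1577 = 0.041852
Under exogeneity and monotonicity, PS = (p₁ − p₀) / (1 − p₀).
PS = (0.30098 − 0.041852) / (1 − 0.041852) = 0.25913 / 0.95815 ≈ 0.2705

PS ≈ 0.270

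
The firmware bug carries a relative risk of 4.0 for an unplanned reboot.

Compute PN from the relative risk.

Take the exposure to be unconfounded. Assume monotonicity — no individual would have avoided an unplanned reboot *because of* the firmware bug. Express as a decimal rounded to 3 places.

Under exogeneity and monotonicity, PN = (RR − 1) / RR = 1 − 1/RR.
PN = (4.0 − 1) / 4.0 = 3 / 4.0 ≈ 0.7500

PN ≈ 0.750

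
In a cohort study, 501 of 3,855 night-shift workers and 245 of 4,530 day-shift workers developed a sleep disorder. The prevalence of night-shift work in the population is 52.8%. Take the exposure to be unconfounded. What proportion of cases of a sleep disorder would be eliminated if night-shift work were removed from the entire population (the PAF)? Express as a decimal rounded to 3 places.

p₁ = P(outcome | exposed) = 501/3855 = 0.12996
p₀ = P(outcome | unexposed) = 245/4530 = 0.054084
Overall risk P(Y=1) = π·p₁ + (1−π)·p₀ = 0.528×0.12996 + 0.472×0.054084 = 0.094147.
Under exogeneity, PAF = [P(Y=1) − p₀] / P(Y=1).
PAF = (0.094147 − 0.054084) / 0.094147 ≈ 0.4255

PAF ≈ 0.426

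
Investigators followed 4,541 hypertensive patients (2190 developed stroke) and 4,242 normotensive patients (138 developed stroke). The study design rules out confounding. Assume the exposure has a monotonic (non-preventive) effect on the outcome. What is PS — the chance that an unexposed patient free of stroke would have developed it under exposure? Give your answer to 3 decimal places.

p₁ = P(outcome | exposed) = 2190/4541 = 0.48227
p₀ = P(outcome | unexposed) = 138/4242 = 0.032532
Under exogeneity and monotonicity, PS = (p₁ − p₀) / (1 − p₀).
PS = (0.48227 − 0.032532) / (1 − 0.032532) = 0.44974 / 0.96747 ≈ 0.4649

PS ≈ 0.465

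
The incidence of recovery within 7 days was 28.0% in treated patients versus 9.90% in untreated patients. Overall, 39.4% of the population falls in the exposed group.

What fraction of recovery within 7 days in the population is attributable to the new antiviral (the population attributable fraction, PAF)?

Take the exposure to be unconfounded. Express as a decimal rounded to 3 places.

PAF ≈ 0.419

p₁ = 0.28, p₀ = 0.099.
Overall risk P(Y=1) = π·p₁ + (1−π)·p₀ = 0.394×0.28 + 0.606×0.099 = 0.17031.
Under exogeneity, PAF = [P(Y=1) − p₀] / P(Y=1).
PAF = (0.17031 − 0.099) / 0.17031 ≈ 0.4187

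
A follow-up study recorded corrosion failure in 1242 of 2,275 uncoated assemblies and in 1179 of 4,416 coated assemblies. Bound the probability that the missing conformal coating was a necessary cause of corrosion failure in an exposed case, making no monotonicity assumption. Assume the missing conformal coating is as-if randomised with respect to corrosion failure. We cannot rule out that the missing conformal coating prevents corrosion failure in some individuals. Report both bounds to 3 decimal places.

0.511 ≤ PN ≤ 1.000

p₁ = P(outcome | exposed) = 1242/2275 = 0.54593
p₀ = P(outcome | unexposed) = 1179/4416 = 0.26698
Under exogeneity alone the bounds on PN are max{0,(p₁−p₀)/p₁} ≤ PN ≤ min{1,(1−p₀)/p₁}.
  lower = (p₁ − p₀)/p₁ = 0.27895 / 0.54593 ≈ 0.5110
  upper = min{1, (1 − p₀)/p₁} = 0.73302 / 0.54593 ≈ 1.3427 → capped at 1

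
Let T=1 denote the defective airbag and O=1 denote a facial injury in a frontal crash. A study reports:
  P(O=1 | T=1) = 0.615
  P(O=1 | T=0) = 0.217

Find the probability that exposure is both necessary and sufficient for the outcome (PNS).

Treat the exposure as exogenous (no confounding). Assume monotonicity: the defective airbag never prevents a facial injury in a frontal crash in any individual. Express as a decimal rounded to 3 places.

Let p₁ = 0.615, p₀ = 0.217.
Under exogeneity and monotonicity, PNS = p₁ − p₀.
PNS = 0.615 − 0.217 = 0.398

PNS ≈ 0.398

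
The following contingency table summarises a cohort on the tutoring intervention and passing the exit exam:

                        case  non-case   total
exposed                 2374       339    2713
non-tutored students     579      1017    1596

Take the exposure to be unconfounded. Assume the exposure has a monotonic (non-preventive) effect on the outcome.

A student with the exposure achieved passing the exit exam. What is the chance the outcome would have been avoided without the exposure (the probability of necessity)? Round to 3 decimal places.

p₁ = P(outcome | exposed) = 2374/2713 = 0.87505
p₀ = P(outcome | unexposed) = 579/1596 = 0.36278
Under exogeneity and monotonicity, PN = (p₁ − p₀)/p₁.
PN = (0.87505 − 0.36278) / 0.87505 ≈ 0.5854

PN ≈ 0.585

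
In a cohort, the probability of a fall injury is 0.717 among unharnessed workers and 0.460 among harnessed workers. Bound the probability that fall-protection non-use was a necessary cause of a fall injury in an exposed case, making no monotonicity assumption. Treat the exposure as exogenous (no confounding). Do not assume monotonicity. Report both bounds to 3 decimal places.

0.358 ≤ PN ≤ 0.753

Let p₁ = 0.717, p₀ = 0.46.
Under exogeneity alone the bounds on PN are max{0,(p₁−p₀)/p₁} ≤ PN ≤ min{1,(1−p₀)/p₁}.
  lower = (p₁ − p₀)/p₁ = 0.257 / 0.717 ≈ 0.3584
  upper = min{1, (1 − p₀)/p₁} = 0.54 / 0.717 ≈ 0.7531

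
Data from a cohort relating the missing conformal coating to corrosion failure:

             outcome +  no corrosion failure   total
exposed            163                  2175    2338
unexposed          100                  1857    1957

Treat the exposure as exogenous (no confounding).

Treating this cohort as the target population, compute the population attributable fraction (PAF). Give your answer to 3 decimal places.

p₁ = P(outcome | exposed) = 163/2338 = 0.069718
p₀ = P(outcome | unexposed) = 100/1957 = 0.051099
Exposure prevalence π = 2338/4295 = 0.54435; overall risk P(Y=1) = 0.061234.
Under exogeneity, PAF = [P(Y=1) − p₀]/P(Y=1).
PAF = (0.061234 − 0.051099) / 0.061234 ≈ 0.1655

PAF ≈ 0.166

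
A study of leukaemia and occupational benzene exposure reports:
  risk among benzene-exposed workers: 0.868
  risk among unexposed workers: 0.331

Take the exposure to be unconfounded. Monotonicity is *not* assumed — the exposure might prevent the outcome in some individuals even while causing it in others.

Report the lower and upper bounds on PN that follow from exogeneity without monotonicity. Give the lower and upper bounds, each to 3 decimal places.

0.619 ≤ PN ≤ 0.771

Let p₁ = 0.868, p₀ = 0.331.
Under exogeneity alone the bounds on PN are max{0,(p₁−p₀)/p₁} ≤ PN ≤ min{1,(1−p₀)/p₁}.
  lower = (p₁ − p₀)/p₁ = 0.537 / 0.868 ≈ 0.6187
  upper = min{1, (1 − p₀)/p₁} = 0.669 / 0.868 ≈ 0.7707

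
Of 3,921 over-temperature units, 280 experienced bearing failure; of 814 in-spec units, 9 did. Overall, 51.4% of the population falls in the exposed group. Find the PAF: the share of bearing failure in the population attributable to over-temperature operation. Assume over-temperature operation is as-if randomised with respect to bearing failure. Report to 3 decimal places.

p₁ = P(outcome | exposed) = 280/3921 = 0.07141
p₀ = P(outcome | unexposed) = 9/814 = 0.011057
Overall risk P(Y=1) = π·p₁ + (1−π)·p₀ = 0.514×0.07141 + 0.486×0.011057 = 0.042078.
Under exogeneity, PAF = [P(Y=1) − p₀] / P(Y=1).
PAF = (0.042078 − 0.011057) / 0.042078 ≈ 0.7372

PAF ≈ 0.737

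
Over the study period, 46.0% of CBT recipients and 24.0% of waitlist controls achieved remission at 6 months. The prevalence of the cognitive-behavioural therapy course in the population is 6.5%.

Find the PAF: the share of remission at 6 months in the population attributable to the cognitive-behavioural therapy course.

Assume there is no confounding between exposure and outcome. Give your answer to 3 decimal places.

PAF ≈ 0.056

p₁ = 0.46, p₀ = 0.24.
Overall risk P(Y=1) = π·p₁ + (1−π)·p₀ = 0.065×0.46 + 0.935×0.24 = 0.2543.
Under exogeneity, PAF = [P(Y=1) − p₀] / P(Y=1).
PAF = (0.2543 − 0.24) / 0.2543 ≈ 0.0562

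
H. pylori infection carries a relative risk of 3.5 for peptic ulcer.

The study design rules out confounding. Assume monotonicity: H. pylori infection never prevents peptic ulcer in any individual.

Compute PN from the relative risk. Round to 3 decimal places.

Under exogeneity and monotonicity, PN = (RR − 1) / RR = 1 − 1/RR.
PN = (3.5 − 1) / 3.5 = 2.5 / 3.5 ≈ 0.7143

PN ≈ 0.714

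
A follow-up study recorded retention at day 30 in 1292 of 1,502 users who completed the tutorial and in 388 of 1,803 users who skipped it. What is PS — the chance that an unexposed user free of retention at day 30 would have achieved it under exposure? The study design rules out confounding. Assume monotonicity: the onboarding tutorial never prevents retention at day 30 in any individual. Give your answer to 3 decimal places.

p₁ = P(outcome | exposed) = 1292/1502 = 0.86019
p₀ = P(outcome | unexposed) = 388/1803 = 0.2152
Under exogeneity and monotonicity, PS = (p₁ − p₀) / (1 − p₀).
PS = (0.86019 − 0.2152) / (1 − 0.2152) = 0.64499 / 0.7848 ≈ 0.8218

PS ≈ 0.822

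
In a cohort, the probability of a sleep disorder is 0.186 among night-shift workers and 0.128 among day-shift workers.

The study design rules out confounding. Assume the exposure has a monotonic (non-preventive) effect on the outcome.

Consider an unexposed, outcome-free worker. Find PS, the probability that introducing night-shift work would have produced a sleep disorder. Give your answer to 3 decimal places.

Let p₁ = 0.186, p₀ = 0.128.
Under exogeneity and monotonicity, PS = (p₁ − p₀) / (1 − p₀).
PS = (0.186 − 0.128) / (1 − 0.128) = 0.058 / 0.872 ≈ 0.0665

PS ≈ 0.067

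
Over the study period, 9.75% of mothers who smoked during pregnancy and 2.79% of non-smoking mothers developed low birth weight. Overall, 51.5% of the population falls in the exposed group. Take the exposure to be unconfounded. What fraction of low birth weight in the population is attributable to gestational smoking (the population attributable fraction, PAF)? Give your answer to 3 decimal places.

PAF ≈ 0.562

p₁ = 0.0975, p₀ = 0.0279.
Overall risk P(Y=1) = π·p₁ + (1−π)·p₀ = 0.515×0.0975 + 0.485×0.0279 = 0.063744.
Under exogeneity, PAF = [P(Y=1) − p₀] / P(Y=1).
PAF = (0.063744 − 0.0279) / 0.063744 ≈ 0.5623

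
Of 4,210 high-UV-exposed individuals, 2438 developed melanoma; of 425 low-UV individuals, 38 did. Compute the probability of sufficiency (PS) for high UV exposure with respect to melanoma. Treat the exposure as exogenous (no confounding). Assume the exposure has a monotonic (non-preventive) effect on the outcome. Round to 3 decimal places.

p₁ = P(outcome | exposed) = 2438/4210 = 0.5791
p₀ = P(outcome | unexposed) = 38/425 = 0.089412
Under exogeneity and monotonicity, PS = (p₁ − p₀) / (1 − p₀).
PS = (0.5791 − 0.089412) / (1 − 0.089412) = 0.48969 / 0.91059 ≈ 0.5378

PS ≈ 0.538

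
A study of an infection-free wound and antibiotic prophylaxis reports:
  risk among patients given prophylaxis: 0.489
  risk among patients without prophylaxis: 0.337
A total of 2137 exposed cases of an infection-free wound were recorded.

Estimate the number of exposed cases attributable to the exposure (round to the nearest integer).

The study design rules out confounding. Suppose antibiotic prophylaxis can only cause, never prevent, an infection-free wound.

about 664 cases

Let p₁ = 0.489, p₀ = 0.337.
PN = (p₁ − p₀)/p₁ = (0.489 − 0.337) / 0.489 ≈ 0.31084.
Attributable cases ≈ PN × (exposed cases) = 0.31084 × 2137 ≈ 664.26.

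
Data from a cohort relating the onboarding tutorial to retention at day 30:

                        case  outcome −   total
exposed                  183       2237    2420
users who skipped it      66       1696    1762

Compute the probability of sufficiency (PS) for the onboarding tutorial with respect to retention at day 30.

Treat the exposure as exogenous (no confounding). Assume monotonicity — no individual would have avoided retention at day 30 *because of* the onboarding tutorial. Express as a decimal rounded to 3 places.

p₁ = P(outcome | exposed) = 183/2420 = 0.07562
p₀ = P(outcome | unexposed) = 66/1762 = 0.037457
Under exogeneity and monotonicity, PS = (p₁ − p₀)/(1 − p₀).
PS = (0.07562 − 0.037457) / 0.96254 ≈ 0.0396

PS ≈ 0.040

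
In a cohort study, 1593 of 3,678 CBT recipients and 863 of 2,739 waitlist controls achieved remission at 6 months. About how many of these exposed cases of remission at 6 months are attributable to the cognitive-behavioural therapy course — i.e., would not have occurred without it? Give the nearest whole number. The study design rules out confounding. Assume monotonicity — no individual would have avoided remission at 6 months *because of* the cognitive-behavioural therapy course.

about 434 cases

p₁ = P(outcome | exposed) = 1593/3678 = 0.43312
p₀ = P(outcome | unexposed) = 863/2739 = 0.31508
PN = (p₁ − p₀)/p₁ = (0.43312 − 0.31508) / 0.43312 ≈ 0.27253.
Attributable cases ≈ PN × (exposed cases) = 0.27253 × 1593 ≈ 434.14.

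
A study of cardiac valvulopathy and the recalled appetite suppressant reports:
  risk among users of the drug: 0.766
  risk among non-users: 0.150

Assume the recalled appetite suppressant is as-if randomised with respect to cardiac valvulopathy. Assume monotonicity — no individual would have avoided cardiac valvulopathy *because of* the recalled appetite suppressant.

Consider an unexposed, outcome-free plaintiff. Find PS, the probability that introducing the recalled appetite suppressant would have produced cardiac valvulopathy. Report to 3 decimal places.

PS ≈ 0.725

Let p₁ = 0.766, p₀ = 0.15.
Under exogeneity and monotonicity, PS = (p₁ − p₀) / (1 − p₀).
PS = (0.766 − 0.15) / (1 − 0.15) = 0.616 / 0.85 ≈ 0.7247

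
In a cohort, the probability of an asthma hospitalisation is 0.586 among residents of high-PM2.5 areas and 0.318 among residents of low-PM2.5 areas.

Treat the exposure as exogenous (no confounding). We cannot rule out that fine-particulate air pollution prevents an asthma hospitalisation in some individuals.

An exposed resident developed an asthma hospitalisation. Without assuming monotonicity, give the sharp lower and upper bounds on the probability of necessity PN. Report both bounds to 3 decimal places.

0.457 ≤ PN ≤ 1.000

Let p₁ = 0.586, p₀ = 0.318.
Under exogeneity alone the bounds on PN are max{0,(p₁−p₀)/p₁} ≤ PN ≤ min{1,(1−p₀)/p₁}.
  lower = (p₁ − p₀)/p₁ = 0.268 / 0.586 ≈ 0.4573
  upper = min{1, (1 − p₀)/p₁} = 0.682 / 0.586 ≈ 1.1638 → capped at 1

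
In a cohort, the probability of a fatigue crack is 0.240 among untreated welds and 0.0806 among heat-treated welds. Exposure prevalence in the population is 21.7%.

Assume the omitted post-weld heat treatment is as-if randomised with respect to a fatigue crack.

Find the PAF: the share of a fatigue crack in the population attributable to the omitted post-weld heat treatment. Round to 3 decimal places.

PAF ≈ 0.300

Let p₁ = 0.24, p₀ = 0.0806.
Overall risk P(Y=1) = π·p₁ + (1−π)·p₀ = 0.217×0.24 + 0.783×0.0806 = 0.11519.
Under exogeneity, PAF = [P(Y=1) − p₀] / P(Y=1).
PAF = (0.11519 − 0.0806) / 0.11519 ≈ 0.3003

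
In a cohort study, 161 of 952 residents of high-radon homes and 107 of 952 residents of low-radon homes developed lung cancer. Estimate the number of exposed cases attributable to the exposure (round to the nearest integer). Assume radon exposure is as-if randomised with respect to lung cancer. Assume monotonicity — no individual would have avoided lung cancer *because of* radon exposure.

about 54 cases

p₁ = P(outcome | exposed) = 161/952 = 0.16912
p₀ = P(outcome | unexposed) = 107/952 = 0.11239
PN = (p₁ − p₀)/p₁ = (0.16912 − 0.11239) / 0.16912 ≈ 0.33540.
Attributable cases ≈ PN × (exposed cases) = 0.33540 × 161 ≈ 54.00.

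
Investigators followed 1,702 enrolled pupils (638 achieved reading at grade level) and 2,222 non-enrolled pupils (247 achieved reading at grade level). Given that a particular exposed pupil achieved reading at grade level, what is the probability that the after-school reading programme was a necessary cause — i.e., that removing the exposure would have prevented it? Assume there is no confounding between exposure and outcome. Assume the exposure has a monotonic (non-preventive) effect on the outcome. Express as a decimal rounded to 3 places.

PN ≈ 0.703

p₁ = P(outcome | exposed) = 638/1702 = 0.37485
p₀ = P(outcome | unexposed) = 247/2222 = 0.11116
Under exogeneity and monotonicity, PN = (p₁ − p₀) / p₁.
PN = (0.37485 − 0.11116) / 0.37485 = 0.26369 / 0.37485 ≈ 0.7035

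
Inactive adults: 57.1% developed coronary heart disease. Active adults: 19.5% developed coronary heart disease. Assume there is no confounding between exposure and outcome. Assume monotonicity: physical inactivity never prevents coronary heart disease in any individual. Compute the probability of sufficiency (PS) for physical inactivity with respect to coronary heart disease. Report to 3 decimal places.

p₁ = 0.571, p₀ = 0.195.
Under exogeneity and monotonicity, PS = (p₁ − p₀) / (1 − p₀).
PS = (0.571 − 0.195) / (1 − 0.195) = 0.376 / 0.805 ≈ 0.4671

PS ≈ 0.467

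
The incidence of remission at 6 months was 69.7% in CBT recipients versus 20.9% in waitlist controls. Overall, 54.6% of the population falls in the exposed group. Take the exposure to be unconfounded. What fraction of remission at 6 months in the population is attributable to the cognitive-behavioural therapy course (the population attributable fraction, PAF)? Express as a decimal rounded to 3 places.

p₁ = 0.697, p₀ = 0.209.
Overall risk P(Y=1) = π·p₁ + (1−π)·p₀ = 0.546×0.697 + 0.454×0.209 = 0.47545.
Under exogeneity, PAF = [P(Y=1) − p₀] / P(Y=1).
PAF = (0.47545 − 0.209) / 0.47545 ≈ 0.5604

PAF ≈ 0.560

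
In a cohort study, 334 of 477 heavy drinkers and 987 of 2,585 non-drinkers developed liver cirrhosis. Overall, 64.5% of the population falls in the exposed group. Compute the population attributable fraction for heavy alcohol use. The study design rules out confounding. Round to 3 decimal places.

PAF ≈ 0.350

p₁ = P(outcome | exposed) = 334/477 = 0.70021
p₀ = P(outcome | unexposed) = 987/2585 = 0.38182
Overall risk P(Y=1) = π·p₁ + (1−π)·p₀ = 0.645×0.70021 + 0.355×0.38182 = 0.58718.
Under exogeneity, PAF = [P(Y=1) − p₀] / P(Y=1).
PAF = (0.58718 − 0.38182) / 0.58718 ≈ 0.3497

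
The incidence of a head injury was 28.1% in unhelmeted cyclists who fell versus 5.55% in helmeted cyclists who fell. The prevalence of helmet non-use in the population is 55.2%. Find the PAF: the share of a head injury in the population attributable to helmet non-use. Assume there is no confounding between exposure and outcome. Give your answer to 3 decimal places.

PAF ≈ 0.692

p₁ = 0.281, p₀ = 0.0555.
Overall risk P(Y=1) = π·p₁ + (1−π)·p₀ = 0.552×0.281 + 0.448×0.0555 = 0.17998.
Under exogeneity, PAF = [P(Y=1) − p₀] / P(Y=1).
PAF = (0.17998 − 0.0555) / 0.17998 ≈ 0.6916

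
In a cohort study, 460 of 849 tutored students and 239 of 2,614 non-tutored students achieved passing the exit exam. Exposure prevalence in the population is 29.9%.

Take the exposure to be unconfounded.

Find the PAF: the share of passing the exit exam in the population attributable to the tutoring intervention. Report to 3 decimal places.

p₁ = P(outcome | exposed) = 460/849 = 0.54181
p₀ = P(outcome | unexposed) = 239/2614 = 0.091431
Overall risk P(Y=1) = π·p₁ + (1−π)·p₀ = 0.299×0.54181 + 0.701×0.091431 = 0.2261.
Under exogeneity, PAF = [P(Y=1) − p₀] / P(Y=1).
PAF = (0.2261 − 0.091431) / 0.2261 ≈ 0.5956

PAF ≈ 0.596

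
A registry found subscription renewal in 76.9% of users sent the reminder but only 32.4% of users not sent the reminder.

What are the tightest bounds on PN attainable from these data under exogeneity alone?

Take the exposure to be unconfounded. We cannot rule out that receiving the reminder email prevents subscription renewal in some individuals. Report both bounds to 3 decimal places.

0.579 ≤ PN ≤ 0.879

p₁ = 0.769, p₀ = 0.324.
Under exogeneity alone the bounds on PN are max{0,(p₁−p₀)/p₁} ≤ PN ≤ min{1,(1−p₀)/p₁}.
  lower = (p₁ − p₀)/p₁ = 0.445 / 0.769 ≈ 0.5787
  upper = min{1, (1 − p₀)/p₁} = 0.676 / 0.769 ≈ 0.8791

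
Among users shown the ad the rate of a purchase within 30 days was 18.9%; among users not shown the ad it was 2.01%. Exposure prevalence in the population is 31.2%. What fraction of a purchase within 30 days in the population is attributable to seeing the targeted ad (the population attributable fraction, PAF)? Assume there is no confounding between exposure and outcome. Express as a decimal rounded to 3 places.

PAF ≈ 0.724

p₁ = 0.189, p₀ = 0.0201.
Overall risk P(Y=1) = π·p₁ + (1−π)·p₀ = 0.312×0.189 + 0.688×0.0201 = 0.072797.
Under exogeneity, PAF = [P(Y=1) − p₀] / P(Y=1).
PAF = (0.072797 − 0.0201) / 0.072797 ≈ 0.7239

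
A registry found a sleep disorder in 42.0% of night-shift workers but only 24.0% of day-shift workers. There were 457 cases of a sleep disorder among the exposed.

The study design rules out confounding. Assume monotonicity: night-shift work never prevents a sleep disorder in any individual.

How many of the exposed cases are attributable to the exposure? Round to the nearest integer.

about 196 cases

p₁ = 0.42, p₀ = 0.24.
PN = (p₁ − p₀)/p₁ = (0.42 − 0.24) / 0.42 ≈ 0.42857.
Attributable cases ≈ PN × (exposed cases) = 0.42857 × 457 ≈ 195.86.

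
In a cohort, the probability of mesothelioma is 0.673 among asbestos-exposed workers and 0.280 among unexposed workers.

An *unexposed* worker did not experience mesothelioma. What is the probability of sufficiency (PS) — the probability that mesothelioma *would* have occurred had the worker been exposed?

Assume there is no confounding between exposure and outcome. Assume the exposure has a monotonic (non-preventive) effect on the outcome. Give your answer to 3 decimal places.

Let p₁ = 0.673, p₀ = 0.28.
Under exogeneity and monotonicity, PS = (p₁ − p₀) / (1 − p₀).
PS = (0.673 − 0.28) / (1 − 0.28) = 0.393 / 0.72 ≈ 0.5458

PS ≈ 0.546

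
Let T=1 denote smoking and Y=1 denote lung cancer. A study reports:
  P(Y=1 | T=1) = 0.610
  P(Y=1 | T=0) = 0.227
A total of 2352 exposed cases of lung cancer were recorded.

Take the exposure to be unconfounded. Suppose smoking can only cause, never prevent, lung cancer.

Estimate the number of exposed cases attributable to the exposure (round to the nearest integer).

Let p₁ = 0.61, p₀ = 0.227.
PN = (p₁ − p₀)/p₁ = (0.61 − 0.227) / 0.61 ≈ 0.62787.
Attributable cases ≈ PN × (exposed cases) = 0.62787 × 2352 ≈ 1476.75.

about 1477 cases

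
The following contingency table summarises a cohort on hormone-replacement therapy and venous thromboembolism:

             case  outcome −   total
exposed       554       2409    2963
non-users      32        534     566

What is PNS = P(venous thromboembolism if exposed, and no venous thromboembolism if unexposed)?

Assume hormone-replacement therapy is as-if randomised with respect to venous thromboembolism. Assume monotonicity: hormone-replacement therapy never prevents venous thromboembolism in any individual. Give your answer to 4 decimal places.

p₁ = P(outcome | exposed) = 554/2963 = 0.18697
p₀ = P(outcome | unexposed) = 32/566 = 0.056537
Under exogeneity and monotonicity, PNS = p₁ − p₀.
PNS = 0.18697 − 0.056537 = 0.13044

PNS ≈ 0.1304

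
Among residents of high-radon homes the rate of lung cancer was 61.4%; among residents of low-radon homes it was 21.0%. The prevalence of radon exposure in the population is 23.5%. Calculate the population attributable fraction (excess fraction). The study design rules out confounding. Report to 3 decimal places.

p₁ = 0.614, p₀ = 0.21.
Overall risk P(Y=1) = π·p₁ + (1−π)·p₀ = 0.235×0.614 + 0.765×0.21 = 0.30494.
Under exogeneity, PAF = [P(Y=1) − p₀] / P(Y=1).
PAF = (0.30494 − 0.21) / 0.30494 ≈ 0.3113

PAF ≈ 0.311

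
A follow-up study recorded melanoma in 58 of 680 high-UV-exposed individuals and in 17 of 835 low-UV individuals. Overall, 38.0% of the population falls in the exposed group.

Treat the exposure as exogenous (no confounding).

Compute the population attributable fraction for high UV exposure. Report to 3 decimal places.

p₁ = P(outcome | exposed) = 58/680 = 0.085294
p₀ = P(outcome | unexposed) = 17/835 = 0.020359
Overall risk P(Y=1) = π·p₁ + (1−π)·p₀ = 0.38×0.085294 + 0.62×0.020359 = 0.045035.
Under exogeneity, PAF = [P(Y=1) − p₀] / P(Y=1).
PAF = (0.045035 − 0.020359) / 0.045035 ≈ 0.5479

PAF ≈ 0.548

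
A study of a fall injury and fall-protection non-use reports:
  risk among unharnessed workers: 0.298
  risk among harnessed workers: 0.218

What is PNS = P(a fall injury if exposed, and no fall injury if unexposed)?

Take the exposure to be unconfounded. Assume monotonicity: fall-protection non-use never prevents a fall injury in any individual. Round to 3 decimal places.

Let p₁ = 0.298, p₀ = 0.218.
Under exogeneity and monotonicity, PNS = p₁ − p₀.
PNS = 0.298 − 0.218 = 0.08

PNS ≈ 0.080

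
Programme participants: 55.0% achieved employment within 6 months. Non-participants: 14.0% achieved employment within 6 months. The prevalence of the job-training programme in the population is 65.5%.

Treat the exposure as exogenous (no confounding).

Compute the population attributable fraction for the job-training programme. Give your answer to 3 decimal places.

p₁ = 0.55, p₀ = 0.14.
Overall risk P(Y=1) = π·p₁ + (1−π)·p₀ = 0.655×0.55 + 0.345×0.14 = 0.40855.
Under exogeneity, PAF = [P(Y=1) − p₀] / P(Y=1).
PAF = (0.40855 − 0.14) / 0.40855 ≈ 0.6573

PAF ≈ 0.657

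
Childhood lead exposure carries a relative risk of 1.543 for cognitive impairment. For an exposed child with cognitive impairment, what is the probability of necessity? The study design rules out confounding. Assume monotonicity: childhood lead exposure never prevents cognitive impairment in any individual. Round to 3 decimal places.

PN ≈ 0.352

Under exogeneity and monotonicity, PN = (RR − 1) / RR = 1 − 1/RR.
PN = (1.543 − 1) / 1.543 = 0.543 / 1.543 ≈ 0.3519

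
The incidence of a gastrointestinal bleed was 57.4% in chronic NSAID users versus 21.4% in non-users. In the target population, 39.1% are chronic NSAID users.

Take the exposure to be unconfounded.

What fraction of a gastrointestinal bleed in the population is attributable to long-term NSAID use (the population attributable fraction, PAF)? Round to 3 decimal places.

PAF ≈ 0.397

p₁ = 0.574, p₀ = 0.214.
Overall risk P(Y=1) = π·p₁ + (1−π)·p₀ = 0.391×0.574 + 0.609×0.214 = 0.35476.
Under exogeneity, PAF = [P(Y=1) − p₀] / P(Y=1).
PAF = (0.35476 − 0.214) / 0.35476 ≈ 0.3968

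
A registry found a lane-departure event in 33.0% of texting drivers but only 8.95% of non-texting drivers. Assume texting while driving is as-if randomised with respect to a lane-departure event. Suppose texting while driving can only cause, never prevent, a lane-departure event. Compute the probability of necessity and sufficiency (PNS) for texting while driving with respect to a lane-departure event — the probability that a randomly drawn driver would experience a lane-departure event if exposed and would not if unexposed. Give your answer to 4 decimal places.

p₁ = 0.33, p₀ = 0.0895.
Under exogeneity and monotonicity, PNS = p₁ − p₀.
PNS = 0.33 − 0.0895 = 0.2405

PNS ≈ 0.2405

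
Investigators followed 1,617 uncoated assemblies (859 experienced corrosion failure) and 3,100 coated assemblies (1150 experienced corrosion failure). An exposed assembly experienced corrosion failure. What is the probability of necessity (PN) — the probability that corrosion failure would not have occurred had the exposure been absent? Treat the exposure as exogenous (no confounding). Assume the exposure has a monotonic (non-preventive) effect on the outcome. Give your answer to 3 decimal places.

PN ≈ 0.302

p₁ = P(outcome | exposed) = 859/1617 = 0.53123
p₀ = P(outcome | unexposed) = 1150/3100 = 0.37097
Under exogeneity and monotonicity, PN = (p₁ − p₀) / p₁.
PN = (0.53123 − 0.37097) / 0.53123 = 0.16026 / 0.53123 ≈ 0.3017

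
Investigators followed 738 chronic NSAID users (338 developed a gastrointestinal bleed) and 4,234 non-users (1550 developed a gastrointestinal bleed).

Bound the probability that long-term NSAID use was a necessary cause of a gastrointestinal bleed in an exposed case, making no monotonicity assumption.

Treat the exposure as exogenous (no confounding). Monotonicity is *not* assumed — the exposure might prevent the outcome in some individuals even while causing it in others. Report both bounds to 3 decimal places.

p₁ = P(outcome | exposed) = 338/738 = 0.45799
p₀ = P(outcome | unexposed) = 1550/4234 = 0.36608
Under exogeneity alone the bounds on PN are max{0,(p₁−p₀)/p₁} ≤ PN ≤ min{1,(1−p₀)/p₁}.
  lower = (p₁ − p₀)/p₁ = 0.09191 / 0.45799 ≈ 0.2007
  upper = min{1, (1 − p₀)/p₁} = 0.63392 / 0.45799 ≈ 1.3841 → capped at 1

0.201 ≤ PN ≤ 1.000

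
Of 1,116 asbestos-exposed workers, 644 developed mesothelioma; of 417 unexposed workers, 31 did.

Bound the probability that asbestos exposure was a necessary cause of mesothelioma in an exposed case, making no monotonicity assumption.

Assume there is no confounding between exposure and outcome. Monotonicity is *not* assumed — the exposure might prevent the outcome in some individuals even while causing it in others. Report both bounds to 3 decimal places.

p₁ = P(outcome | exposed) = 644/1116 = 0.57706
p₀ = P(outcome | unexposed) = 31/417 = 0.074341
Under exogeneity alone the bounds on PN are max{0,(p₁−p₀)/p₁} ≤ PN ≤ min{1,(1−p₀)/p₁}.
  lower = (p₁ − p₀)/p₁ = 0.50272 / 0.57706 ≈ 0.8712
  upper = min{1, (1 − p₀)/p₁} = 0.92566 / 0.57706 ≈ 1.6041 → capped at 1

0.871 ≤ PN ≤ 1.000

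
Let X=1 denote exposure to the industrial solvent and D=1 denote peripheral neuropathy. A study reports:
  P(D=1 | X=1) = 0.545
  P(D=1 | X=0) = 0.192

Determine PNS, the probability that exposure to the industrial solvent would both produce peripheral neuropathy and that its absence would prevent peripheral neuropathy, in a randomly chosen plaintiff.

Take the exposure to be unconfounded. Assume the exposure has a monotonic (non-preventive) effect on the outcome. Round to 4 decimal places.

PNS ≈ 0.3530

Let p₁ = 0.545, p₀ = 0.192.
Under exogeneity and monotonicity, PNS = p₁ − p₀.
PNS = 0.545 − 0.192 = 0.353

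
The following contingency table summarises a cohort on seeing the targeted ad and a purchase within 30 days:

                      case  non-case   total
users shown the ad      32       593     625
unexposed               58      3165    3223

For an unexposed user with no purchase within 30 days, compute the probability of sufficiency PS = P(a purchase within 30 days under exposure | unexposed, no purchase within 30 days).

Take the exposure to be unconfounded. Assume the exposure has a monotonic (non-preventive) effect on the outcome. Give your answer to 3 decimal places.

p₁ = P(outcome | exposed) = 32/625 = 0.0512
p₀ = P(outcome | unexposed) = 58/3223 = 0.017996
Under exogeneity and monotonicity, PS = (p₁ − p₀) / (1 − p₀).
PS = (0.0512 − 0.017996) / (1 − 0.017996) = 0.033204 / 0.982 ≈ 0.0338

PS ≈ 0.034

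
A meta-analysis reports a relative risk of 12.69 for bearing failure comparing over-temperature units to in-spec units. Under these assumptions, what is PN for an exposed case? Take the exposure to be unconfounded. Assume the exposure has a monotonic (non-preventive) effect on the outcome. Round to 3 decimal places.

PN ≈ 0.921

Under exogeneity and monotonicity, PN = (RR − 1) / RR = 1 − 1/RR.
PN = (12.69 − 1) / 12.69 = 11.69 / 12.69 ≈ 0.9212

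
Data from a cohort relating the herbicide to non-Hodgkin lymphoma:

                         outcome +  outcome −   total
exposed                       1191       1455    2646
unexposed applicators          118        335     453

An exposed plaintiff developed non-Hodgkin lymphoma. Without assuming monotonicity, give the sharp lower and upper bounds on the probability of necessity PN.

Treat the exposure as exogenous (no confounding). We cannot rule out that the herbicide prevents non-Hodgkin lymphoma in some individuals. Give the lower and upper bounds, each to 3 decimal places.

0.421 ≤ PN ≤ 1.000

p₁ = P(outcome | exposed) = 1191/2646 = 0.45011
p₀ = P(outcome | unexposed) = 118/453 = 0.26049
Under exogeneity alone the bounds on PN are max{0,(p₁−p₀)/p₁} ≤ PN ≤ min{1,(1−p₀)/p₁}.
  lower = (p₁ − p₀)/p₁ = 0.18963 / 0.45011 ≈ 0.4213
  upper = min{1, (1 − p₀)/p₁} = 0.73951 / 0.45011 ≈ 1.6430 → capped at 1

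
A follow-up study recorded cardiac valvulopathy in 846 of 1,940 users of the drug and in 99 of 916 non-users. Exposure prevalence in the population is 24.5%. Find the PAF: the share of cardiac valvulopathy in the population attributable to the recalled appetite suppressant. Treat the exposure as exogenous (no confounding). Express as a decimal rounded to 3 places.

PAF ≈ 0.426

p₁ = P(outcome | exposed) = 846/1940 = 0.43608
p₀ = P(outcome | unexposed) = 99/916 = 0.10808
Overall risk P(Y=1) = π·p₁ + (1−π)·p₀ = 0.245×0.43608 + 0.755×0.10808 = 0.18844.
Under exogeneity, PAF = [P(Y=1) − p₀] / P(Y=1).
PAF = (0.18844 − 0.10808) / 0.18844 ≈ 0.4265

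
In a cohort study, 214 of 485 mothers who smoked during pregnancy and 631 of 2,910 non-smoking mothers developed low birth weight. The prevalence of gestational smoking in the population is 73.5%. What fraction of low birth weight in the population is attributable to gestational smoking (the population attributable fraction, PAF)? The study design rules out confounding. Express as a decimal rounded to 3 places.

PAF ≈ 0.432

p₁ = P(outcome | exposed) = 214/485 = 0.44124
p₀ = P(outcome | unexposed) = 631/2910 = 0.21684
Overall risk P(Y=1) = π·p₁ + (1−π)·p₀ = 0.735×0.44124 + 0.265×0.21684 = 0.38177.
Under exogeneity, PAF = [P(Y=1) − p₀] / P(Y=1).
PAF = (0.38177 − 0.21684) / 0.38177 ≈ 0.4320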